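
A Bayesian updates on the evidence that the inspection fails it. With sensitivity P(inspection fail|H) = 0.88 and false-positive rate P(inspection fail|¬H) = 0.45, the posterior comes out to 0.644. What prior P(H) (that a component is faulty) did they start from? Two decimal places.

P(H) = 0.48

Bayes' rule in odds form gives O(H|E) = O(H)·[P(E|H)/P(E|¬H)], hence O(H) = O(H|E)/LR.
Posterior odds = 0.644/(1−0.644) = 1.8090. LR = 0.88/0.45 = 1.9556.
Prior odds = 1.8090/1.9556 = 0.9250, so P(H) = 0.9250/(1+0.9250) ≈ 0.48.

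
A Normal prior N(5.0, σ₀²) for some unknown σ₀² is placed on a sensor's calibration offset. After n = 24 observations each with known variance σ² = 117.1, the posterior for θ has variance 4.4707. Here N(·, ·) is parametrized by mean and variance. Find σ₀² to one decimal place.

σ₀² = 53.4

For the Normal–Normal model with known σ², precisions add: τ_n = τ₀ + n/σ².
So 1/σ₀² = 1/4.4707 − 24/117.1 = 0.223679 − 0.204953 = 0.018726.
Hence σ₀² = 1/0.018726 ≈ 53.4.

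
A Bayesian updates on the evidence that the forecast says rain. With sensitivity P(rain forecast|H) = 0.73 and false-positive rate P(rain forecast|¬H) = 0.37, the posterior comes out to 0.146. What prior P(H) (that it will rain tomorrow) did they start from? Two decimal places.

In odds form, posterior odds = prior odds × likelihood ratio, so prior odds = posterior odds ÷ LR.
Posterior odds = 0.146/(1−0.146) = 0.1710. LR = 0.73/0.37 = 1.9730.
Prior odds = 0.1710/1.9730 = 0.0867, so P(H) = 0.0867/(1+0.0867) ≈ 0.08.

P(H) = 0.08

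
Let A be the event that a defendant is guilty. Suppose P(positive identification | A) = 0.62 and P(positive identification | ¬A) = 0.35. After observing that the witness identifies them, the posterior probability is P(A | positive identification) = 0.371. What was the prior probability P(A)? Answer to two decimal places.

P(A) = 0.25

Bayes' rule in odds form gives O(A|E) = O(A)·[P(E|A)/P(E|¬A)], hence O(A) = O(A|E)/LR.
Posterior odds = 0.371/(1−0.371) = 0.5898. LR = 0.62/0.35 = 1.7714.
Prior odds = 0.5898/1.7714 = 0.3330, so P(A) = 0.3330/(1+0.3330) ≈ 0.25.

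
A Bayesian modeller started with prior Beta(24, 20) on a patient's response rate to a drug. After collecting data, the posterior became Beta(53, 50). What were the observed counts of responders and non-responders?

29 responders and 30 non-responders

Beta is conjugate to the binomial likelihood: posterior = Beta(a+s, b+f).
Match parameters: s=53−24=29, f=50−20=30.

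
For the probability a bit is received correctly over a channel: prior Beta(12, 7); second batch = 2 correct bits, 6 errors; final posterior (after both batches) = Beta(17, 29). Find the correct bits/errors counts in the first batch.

3 correct bits and 16 errors

Sequential conjugate updates are equivalent to a single update on the pooled data, so total successes = posterior α − prior α and total failures = posterior β − prior β.
Total across both batches: 17−12=5 correct bits, 29−7=22 errors.
Subtract the second batch: 5−2=3 correct bits and 22−6=16 errors.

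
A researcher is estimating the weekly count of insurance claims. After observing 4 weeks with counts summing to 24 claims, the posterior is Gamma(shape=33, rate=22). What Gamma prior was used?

Gamma(shape=9, rate=18)

A Gamma(α, β) prior (rate parametrization) on a Poisson rate with n observations summing to S gives posterior Gamma(α+S, β+n).
So α = 33 − 24 = 9 and β = 22 − 4 = 18.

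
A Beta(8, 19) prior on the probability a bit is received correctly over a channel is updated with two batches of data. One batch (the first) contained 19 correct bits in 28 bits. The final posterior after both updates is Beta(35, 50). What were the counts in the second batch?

Sequential conjugate updates are equivalent to a single update on the pooled data, so total successes = posterior α − prior α and total failures = posterior β − prior β.
Total across both batches: 35−8=27 correct bits, 50−19=31 errors.
Subtract the first batch: 27−19=8 correct bits and 31−9=22 errors.

8 correct bits and 22 errors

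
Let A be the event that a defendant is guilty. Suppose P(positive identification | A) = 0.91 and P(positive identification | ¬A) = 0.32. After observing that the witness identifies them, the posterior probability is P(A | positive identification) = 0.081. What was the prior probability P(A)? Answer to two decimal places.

P(A) = 0.03

Bayes' rule in odds form gives O(A|E) = O(A)·[P(E|A)/P(E|¬A)], hence O(A) = O(A|E)/LR.
Posterior odds = 0.081/(1−0.081) = 0.0881. LR = 0.91/0.32 = 2.8438.
Prior odds = 0.0881/2.8438 = 0.0310, so P(A) = 0.0310/(1+0.0310) ≈ 0.03.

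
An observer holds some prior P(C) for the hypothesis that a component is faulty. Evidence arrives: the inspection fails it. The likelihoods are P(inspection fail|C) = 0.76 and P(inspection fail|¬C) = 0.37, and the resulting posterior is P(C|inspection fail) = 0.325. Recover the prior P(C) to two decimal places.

Bayes' rule in odds form gives O(C|E) = O(C)·[P(E|C)/P(E|¬C)], hence O(C) = O(C|E)/LR.
Posterior odds = 0.325/(1−0.325) = 0.4815. LR = 0.76/0.37 = 2.0541.
Prior odds = 0.4815/2.0541 = 0.2344, so P(C) = 0.2344/(1+0.2344) ≈ 0.19.

P(C) = 0.19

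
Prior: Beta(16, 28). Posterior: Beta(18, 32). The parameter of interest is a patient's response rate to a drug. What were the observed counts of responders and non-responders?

Under Beta–binomial conjugacy the posterior parameters are (α+s, β+f).
Match parameters: s=18−16=2, f=32−28=4.

2 responders and 4 non-responders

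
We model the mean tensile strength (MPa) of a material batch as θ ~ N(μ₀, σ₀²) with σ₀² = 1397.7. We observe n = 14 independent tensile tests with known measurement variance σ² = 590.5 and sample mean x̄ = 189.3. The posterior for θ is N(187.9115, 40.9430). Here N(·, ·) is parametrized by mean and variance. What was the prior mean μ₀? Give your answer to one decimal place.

With known observation variance, the Normal–Normal posterior has precision τ_n = τ₀ + n/σ² and mean μ_n = (τ₀μ₀ + (n/σ²)x̄)/τ_n.
Here τ₀ = 1/1397.7 = 0.000715 and τ_data = 14/590.5 = 0.023709, so τ_n = 0.024424.
Rearranging for μ₀: μ₀ = (μ_n·τ_n − τ_data·x̄)/τ₀ = (187.9115·0.024424 − 0.023709·189.3) / 0.000715 = 0.101437/0.000715 ≈ 141.9.

μ₀ = 141.9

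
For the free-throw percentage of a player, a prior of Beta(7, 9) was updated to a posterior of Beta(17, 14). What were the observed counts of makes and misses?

Under Beta–binomial conjugacy the posterior parameters are (α+s, β+f).
So s = 17 − 7 = 10 and f = 14 − 9 = 5.

10 makes and 5 misses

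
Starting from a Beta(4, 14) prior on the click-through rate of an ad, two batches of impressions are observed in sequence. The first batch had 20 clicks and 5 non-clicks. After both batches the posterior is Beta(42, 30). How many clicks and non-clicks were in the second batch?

Because Beta–binomial updating is additive in the counts, the combined data contributed (α_post−α_prior, β_post−β_prior) successes and failures.
Total across both batches: 42−4=38 clicks, 30−14=16 non-clicks.
Subtract the first batch: 38−20=18 clicks and 16−5=11 non-clicks.

18 clicks and 11 non-clicks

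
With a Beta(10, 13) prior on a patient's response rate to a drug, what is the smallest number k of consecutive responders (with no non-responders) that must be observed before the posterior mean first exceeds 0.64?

After k responders and 0 non-responders the posterior is Beta(10+k, 13), with mean (10+k)/(10+13+k).
Set (10+k)/(23+k) > 0.64 and solve: k > (0.64·23 − 10)/(1 − 0.64) = 13.111.
The smallest integer exceeding 13.111 is 14, and checking k=14: (24)/(37) = 0.6486 > 0.64.

k = 14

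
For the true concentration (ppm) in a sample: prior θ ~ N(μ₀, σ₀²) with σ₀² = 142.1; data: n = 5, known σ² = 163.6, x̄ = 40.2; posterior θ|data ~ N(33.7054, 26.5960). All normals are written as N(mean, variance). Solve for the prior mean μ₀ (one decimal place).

μ₀ = 5.5

With known observation variance, the Normal–Normal posterior has precision τ_n = τ₀ + n/σ² and mean μ_n = (τ₀μ₀ + (n/σ²)x̄)/τ_n.
Here τ₀ = 1/142.1 = 0.007037 and τ_data = 5/163.6 = 0.030562, so τ_n = 0.037599.
Rearranging for μ₀: μ₀ = (μ_n·τ_n − τ_data·x̄)/τ₀ = (33.7054·0.037599 − 0.030562·40.2) / 0.007037 = 0.038697/0.007037 ≈ 5.5.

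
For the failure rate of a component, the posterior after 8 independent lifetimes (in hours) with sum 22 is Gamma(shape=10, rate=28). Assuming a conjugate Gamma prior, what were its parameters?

Gamma(shape=2, rate=6)

For an exponential likelihood with a Gamma(α, β) prior on the rate, n observations with total T give posterior Gamma(α+n, β+T).
So α = 10 − 8 = 2 and β = 28 − 22 = 6.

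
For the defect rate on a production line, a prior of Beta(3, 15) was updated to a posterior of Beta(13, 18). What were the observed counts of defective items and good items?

10 defective items and 3 good items

A Beta(α, β) prior with s successes and f failures in binomial data gives a Beta(α+s, β+f) posterior.
Match parameters: s=13−3=10, f=18−15=3.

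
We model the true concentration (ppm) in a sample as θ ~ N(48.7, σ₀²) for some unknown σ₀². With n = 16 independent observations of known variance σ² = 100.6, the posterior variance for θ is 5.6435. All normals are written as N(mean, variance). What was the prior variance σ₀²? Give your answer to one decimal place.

For the Normal–Normal model with known σ², precisions add: τ_n = τ₀ + n/σ².
So 1/σ₀² = 1/5.6435 − 16/100.6 = 0.177195 − 0.159046 = 0.018149.
Hence σ₀² = 1/0.018149 ≈ 55.1.

σ₀² = 55.1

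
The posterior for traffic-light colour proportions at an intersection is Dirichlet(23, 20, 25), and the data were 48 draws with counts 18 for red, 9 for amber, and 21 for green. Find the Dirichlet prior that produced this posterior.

For a Dirichlet(α) prior with multinomial counts c, the posterior is Dirichlet(α + c) componentwise.
Subtract each count from the matching posterior parameter: 23−18=5, 20−9=11, 25−21=4.

Dirichlet(5, 11, 4)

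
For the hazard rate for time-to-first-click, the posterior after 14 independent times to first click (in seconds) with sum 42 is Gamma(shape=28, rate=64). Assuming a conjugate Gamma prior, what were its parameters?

Gamma(shape=14, rate=22)

For an exponential likelihood with a Gamma(α, β) prior on the rate, n observations with total T give posterior Gamma(α+n, β+T).
So α = 28 − 14 = 14 and β = 64 − 42 = 22.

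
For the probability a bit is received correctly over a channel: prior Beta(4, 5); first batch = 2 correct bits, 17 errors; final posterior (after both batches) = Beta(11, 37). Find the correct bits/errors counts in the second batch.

5 correct bits and 15 errors

Sequential conjugate updates are equivalent to a single update on the pooled data, so total successes = posterior α − prior α and total failures = posterior β − prior β.
Total across both batches: 11−4=7 correct bits, 37−5=32 errors.
Subtract the first batch: 7−2=5 correct bits and 32−17=15 errors.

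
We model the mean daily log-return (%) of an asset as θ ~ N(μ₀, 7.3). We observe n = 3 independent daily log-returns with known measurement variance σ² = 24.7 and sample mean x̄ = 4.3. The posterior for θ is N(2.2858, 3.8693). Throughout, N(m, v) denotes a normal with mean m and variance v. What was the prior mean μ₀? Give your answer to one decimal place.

The posterior mean is a precision-weighted average: μ_n = (τ₀μ₀ + τ_data·x̄)/(τ₀+τ_data), with τ₀=1/σ₀² and τ_data=n/σ².
Here τ₀ = 1/7.3 = 0.136986 and τ_data = 3/24.7 = 0.121457, so τ_n = 0.258443.
Rearranging for μ₀: μ₀ = (μ_n·τ_n − τ_data·x̄)/τ₀ = (2.2858·0.258443 − 0.121457·4.3) / 0.136986 = 0.068484/0.136986 ≈ 0.5.

μ₀ = 0.5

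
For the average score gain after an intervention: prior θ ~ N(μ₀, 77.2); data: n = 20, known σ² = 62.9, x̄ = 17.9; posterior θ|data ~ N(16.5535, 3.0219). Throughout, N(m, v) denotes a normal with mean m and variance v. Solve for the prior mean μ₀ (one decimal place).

μ₀ = -16.5

With known observation variance, the Normal–Normal posterior has precision τ_n = τ₀ + n/σ² and mean μ_n = (τ₀μ₀ + (n/σ²)x̄)/τ_n.
Here τ₀ = 1/77.2 = 0.012953 and τ_data = 20/62.9 = 0.317965, so τ_n = 0.330918.
Rearranging for μ₀: μ₀ = (μ_n·τ_n − τ_data·x̄)/τ₀ = (16.5535·0.330918 − 0.317965·17.9) / 0.012953 = -0.213722/0.012953 ≈ -16.5.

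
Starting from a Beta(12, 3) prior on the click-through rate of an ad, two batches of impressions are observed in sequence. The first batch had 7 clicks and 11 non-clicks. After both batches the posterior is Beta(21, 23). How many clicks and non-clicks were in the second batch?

Because Beta–binomial updating is additive in the counts, the combined data contributed (α_post−α_prior, β_post−β_prior) successes and failures.
Total across both batches: 21−12=9 clicks, 23−3=20 non-clicks.
Subtract the first batch: 9−7=2 clicks and 20−11=9 non-clicks.

2 clicks and 9 non-clicks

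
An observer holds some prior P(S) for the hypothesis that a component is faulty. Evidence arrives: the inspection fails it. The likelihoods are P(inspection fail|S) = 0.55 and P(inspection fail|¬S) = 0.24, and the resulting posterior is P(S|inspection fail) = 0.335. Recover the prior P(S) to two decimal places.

P(S) = 0.18

In odds form, posterior odds = prior odds × likelihood ratio, so prior odds = posterior odds ÷ LR.
Posterior odds = 0.335/(1−0.335) = 0.5038. LR = 0.55/0.24 = 2.2917.
Prior odds = 0.5038/2.2917 = 0.2198, so P(S) = 0.2198/(1+0.2198) ≈ 0.18.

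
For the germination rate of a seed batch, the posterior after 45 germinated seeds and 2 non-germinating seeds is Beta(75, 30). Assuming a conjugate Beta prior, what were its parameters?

Under Beta–binomial conjugacy the posterior parameters are (α+s, β+f).
Subtract the data counts: 75−45=30, 30−2=28.

Beta(30, 28)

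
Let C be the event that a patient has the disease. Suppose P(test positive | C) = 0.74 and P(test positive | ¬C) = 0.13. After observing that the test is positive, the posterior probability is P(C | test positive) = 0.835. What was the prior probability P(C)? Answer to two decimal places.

P(C) = 0.47

In odds form, posterior odds = prior odds × likelihood ratio, so prior odds = posterior odds ÷ LR.
Posterior odds = 0.835/(1−0.835) = 5.0606. LR = 0.74/0.13 = 5.6923.
Prior odds = 5.0606/5.6923 = 0.8890, so P(C) = 0.8890/(1+0.8890) ≈ 0.47.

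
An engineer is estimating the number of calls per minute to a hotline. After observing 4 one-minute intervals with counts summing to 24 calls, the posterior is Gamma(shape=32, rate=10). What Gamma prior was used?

Gamma(shape=8, rate=6)

A Gamma(α, β) prior (rate parametrization) on a Poisson rate with n observations summing to S gives posterior Gamma(α+S, β+n).
So α = 32 − 24 = 8 and β = 10 − 4 = 6.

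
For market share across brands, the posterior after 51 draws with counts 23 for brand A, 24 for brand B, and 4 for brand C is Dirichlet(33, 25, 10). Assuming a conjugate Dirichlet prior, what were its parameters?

Dirichlet(10, 1, 6)

For a Dirichlet(α) prior with multinomial counts c, the posterior is Dirichlet(α + c) componentwise.
Subtract each count from the matching posterior parameter: 33−23=10, 25−24=1, 10−4=6.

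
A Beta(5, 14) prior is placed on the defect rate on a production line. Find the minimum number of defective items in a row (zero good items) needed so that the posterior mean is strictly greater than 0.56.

k = 13

After k defective items and 0 good items the posterior is Beta(5+k, 14), with mean (5+k)/(5+14+k).
Set (5+k)/(19+k) > 0.56 and solve: k > (0.56·19 − 5)/(1 − 0.56) = 12.818.
The smallest integer exceeding 12.818 is 13.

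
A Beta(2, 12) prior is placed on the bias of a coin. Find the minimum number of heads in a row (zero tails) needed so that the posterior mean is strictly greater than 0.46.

k = 9

After k heads and 0 tails the posterior is Beta(2+k, 12), with mean (2+k)/(2+12+k).
Set (2+k)/(14+k) > 0.46 and solve: k > (0.46·14 − 2)/(1 − 0.46) = 8.222.
The smallest integer exceeding 8.222 is 9, and checking k=9: (11)/(23) = 0.4783 > 0.46.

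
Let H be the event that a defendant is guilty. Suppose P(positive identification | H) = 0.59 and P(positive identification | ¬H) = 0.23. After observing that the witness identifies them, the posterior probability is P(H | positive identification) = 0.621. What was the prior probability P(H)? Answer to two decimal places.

Bayes' rule in odds form gives O(H|E) = O(H)·[P(E|H)/P(E|¬H)], hence O(H) = O(H|E)/LR.
Posterior odds = 0.621/(1−0.621) = 1.6385. LR = 0.59/0.23 = 2.5652.
Prior odds = 1.6385/2.5652 = 0.6387, so P(H) = 0.6387/(1+0.6387) ≈ 0.39.

P(H) = 0.39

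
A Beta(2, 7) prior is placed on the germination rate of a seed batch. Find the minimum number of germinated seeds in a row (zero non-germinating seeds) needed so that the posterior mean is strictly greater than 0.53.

After k germinated seeds and 0 non-germinating seeds the posterior is Beta(2+k, 7), with mean (2+k)/(2+7+k).
Set (2+k)/(9+k) > 0.53 and solve: k > (0.53·9 − 2)/(1 − 0.53) = 5.894.
The smallest integer exceeding 5.894 is 6, and checking k=6: (8)/(15) = 0.5333 > 0.53.

k = 6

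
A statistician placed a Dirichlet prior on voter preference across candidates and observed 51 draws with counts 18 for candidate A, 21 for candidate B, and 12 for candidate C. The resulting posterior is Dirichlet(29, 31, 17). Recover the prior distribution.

Dirichlet(11, 10, 5)

For a Dirichlet(α) prior with multinomial counts c, the posterior is Dirichlet(α + c) componentwise.
Subtract each count from the matching posterior parameter: 29−18=11, 31−21=10, 17−12=5.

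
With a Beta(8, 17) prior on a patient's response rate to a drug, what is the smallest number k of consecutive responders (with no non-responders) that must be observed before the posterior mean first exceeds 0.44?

After k responders and 0 non-responders the posterior is Beta(8+k, 17), with mean (8+k)/(8+17+k).
Set (8+k)/(25+k) > 0.44 and solve: k > (0.44·25 − 8)/(1 − 0.44) = 5.357.
The smallest integer exceeding 5.357 is 6, and checking k=6: (14)/(31) = 0.4516 > 0.44.

k = 6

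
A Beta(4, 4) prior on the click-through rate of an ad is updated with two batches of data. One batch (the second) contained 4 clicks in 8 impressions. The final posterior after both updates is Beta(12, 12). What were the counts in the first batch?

Sequential conjugate updates are equivalent to a single update on the pooled data, so total successes = posterior α − prior α and total failures = posterior β − prior β.
Total across both batches: 12−4=8 clicks, 12−4=8 non-clicks.
Subtract the second batch: 8−4=4 clicks and 8−4=4 non-clicks.

4 clicks and 4 non-clicks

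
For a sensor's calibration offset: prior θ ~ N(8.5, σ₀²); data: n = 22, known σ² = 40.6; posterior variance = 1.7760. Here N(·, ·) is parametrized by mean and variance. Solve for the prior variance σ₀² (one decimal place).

σ₀² = 47.2

For the Normal–Normal model with known σ², precisions add: τ_n = τ₀ + n/σ².
So 1/σ₀² = 1/1.7760 − 22/40.6 = 0.563063 − 0.541872 = 0.021191.
Hence σ₀² = 1/0.021191 ≈ 47.2.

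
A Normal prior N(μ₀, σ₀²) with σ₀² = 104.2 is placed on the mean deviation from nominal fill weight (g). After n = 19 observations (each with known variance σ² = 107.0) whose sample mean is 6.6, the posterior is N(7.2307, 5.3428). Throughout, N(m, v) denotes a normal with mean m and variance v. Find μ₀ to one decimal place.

With known observation variance, the Normal–Normal posterior has precision τ_n = τ₀ + n/σ² and mean μ_n = (τ₀μ₀ + (n/σ²)x̄)/τ_n.
Here τ₀ = 1/104.2 = 0.009597 and τ_data = 19/107.0 = 0.177570, so τ_n = 0.187167.
Rearranging for μ₀: μ₀ = (μ_n·τ_n − τ_data·x̄)/τ₀ = (7.2307·0.187167 − 0.177570·6.6) / 0.009597 = 0.181386/0.009597 ≈ 18.9.

μ₀ = 18.9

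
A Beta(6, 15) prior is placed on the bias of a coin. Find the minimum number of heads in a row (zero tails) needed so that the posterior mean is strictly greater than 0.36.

k = 3

After k heads and 0 tails the posterior is Beta(6+k, 15), with mean (6+k)/(6+15+k).
Set (6+k)/(21+k) > 0.36 and solve: k > (0.36·21 − 6)/(1 − 0.36) = 2.438.
The smallest integer exceeding 2.438 is 3, and checking k=3: (9)/(24) = 0.3750 > 0.36.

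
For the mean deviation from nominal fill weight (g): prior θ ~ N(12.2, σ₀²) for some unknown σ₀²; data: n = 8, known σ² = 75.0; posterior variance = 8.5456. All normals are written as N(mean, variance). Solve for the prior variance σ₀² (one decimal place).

For the Normal–Normal model with known σ², precisions add: τ_n = τ₀ + n/σ².
So 1/σ₀² = 1/8.5456 − 8/75.0 = 0.117019 − 0.106667 = 0.010352.
Hence σ₀² = 1/0.010352 ≈ 96.6.

σ₀² = 96.6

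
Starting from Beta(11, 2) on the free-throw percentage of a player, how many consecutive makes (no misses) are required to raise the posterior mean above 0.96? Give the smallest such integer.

k = 38

After k makes and 0 misses the posterior is Beta(11+k, 2), with mean (11+k)/(11+2+k).
Set (11+k)/(13+k) > 0.96 and solve: k > (0.96·13 − 11)/(1 − 0.96) = 37.000.
The smallest integer exceeding 37.000 is 38, and checking k=38: (49)/(51) = 0.9608 > 0.96.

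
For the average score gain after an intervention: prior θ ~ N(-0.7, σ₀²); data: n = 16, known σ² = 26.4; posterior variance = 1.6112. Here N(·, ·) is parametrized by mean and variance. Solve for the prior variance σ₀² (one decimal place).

σ₀² = 68.5

For the Normal–Normal model with known σ², precisions add: τ_n = τ₀ + n/σ².
So 1/σ₀² = 1/1.6112 − 16/26.4 = 0.620655 − 0.606061 = 0.014594.
Hence σ₀² = 1/0.014594 ≈ 68.5.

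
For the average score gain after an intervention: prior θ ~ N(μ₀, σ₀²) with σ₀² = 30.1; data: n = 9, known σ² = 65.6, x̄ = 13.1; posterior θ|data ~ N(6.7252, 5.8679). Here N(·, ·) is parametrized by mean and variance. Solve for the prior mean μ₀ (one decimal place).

The posterior mean is a precision-weighted average: μ_n = (τ₀μ₀ + τ_data·x̄)/(τ₀+τ_data), with τ₀=1/σ₀² and τ_data=n/σ².
Here τ₀ = 1/30.1 = 0.033223 and τ_data = 9/65.6 = 0.137195, so τ_n = 0.170418.
Rearranging for μ₀: μ₀ = (μ_n·τ_n − τ_data·x̄)/τ₀ = (6.7252·0.170418 − 0.137195·13.1) / 0.033223 = -0.651159/0.033223 ≈ -19.6.

μ₀ = -19.6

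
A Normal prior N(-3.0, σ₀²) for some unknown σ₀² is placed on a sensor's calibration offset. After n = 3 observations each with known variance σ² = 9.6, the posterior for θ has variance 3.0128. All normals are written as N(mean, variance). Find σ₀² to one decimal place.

σ₀² = 51.5

Posterior precision equals prior precision plus data precision: 1/σ_n² = 1/σ₀² + n/σ².
So 1/σ₀² = 1/3.0128 − 3/9.6 = 0.331917 − 0.312500 = 0.019417.
Hence σ₀² = 1/0.019417 ≈ 51.5.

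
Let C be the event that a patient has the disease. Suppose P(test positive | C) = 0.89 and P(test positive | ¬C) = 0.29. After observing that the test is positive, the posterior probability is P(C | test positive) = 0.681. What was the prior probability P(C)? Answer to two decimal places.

In odds form, posterior odds = prior odds × likelihood ratio, so prior odds = posterior odds ÷ LR.
Posterior odds = 0.681/(1−0.681) = 2.1348. LR = 0.89/0.29 = 3.0690.
Prior odds = 2.1348/3.0690 = 0.6956, so P(C) = 0.6956/(1+0.6956) ≈ 0.41.

P(C) = 0.41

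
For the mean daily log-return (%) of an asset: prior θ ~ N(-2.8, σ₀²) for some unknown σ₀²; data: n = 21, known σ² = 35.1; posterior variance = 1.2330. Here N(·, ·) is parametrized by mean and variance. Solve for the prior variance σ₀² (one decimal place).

σ₀² = 4.7

For the Normal–Normal model with known σ², precisions add: τ_n = τ₀ + n/σ².
So 1/σ₀² = 1/1.2330 − 21/35.1 = 0.811030 − 0.598291 = 0.212739.
Hence σ₀² = 1/0.212739 ≈ 4.7.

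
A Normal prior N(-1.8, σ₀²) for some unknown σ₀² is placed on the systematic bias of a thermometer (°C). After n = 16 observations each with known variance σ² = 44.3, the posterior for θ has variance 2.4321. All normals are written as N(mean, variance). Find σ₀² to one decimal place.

Posterior precision equals prior precision plus data precision: 1/σ_n² = 1/σ₀² + n/σ².
So 1/σ₀² = 1/2.4321 − 16/44.3 = 0.411167 − 0.361174 = 0.049993.
Hence σ₀² = 1/0.049993 ≈ 20.0.

σ₀² = 20.0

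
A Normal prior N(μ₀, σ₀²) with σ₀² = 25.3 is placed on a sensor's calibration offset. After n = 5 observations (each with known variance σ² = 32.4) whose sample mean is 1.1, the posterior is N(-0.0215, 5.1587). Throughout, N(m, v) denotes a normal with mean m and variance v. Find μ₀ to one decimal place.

μ₀ = -4.4

With known observation variance, the Normal–Normal posterior has precision τ_n = τ₀ + n/σ² and mean μ_n = (τ₀μ₀ + (n/σ²)x̄)/τ_n.
Here τ₀ = 1/25.3 = 0.039526 and τ_data = 5/32.4 = 0.154321, so τ_n = 0.193847.
Rearranging for μ₀: μ₀ = (μ_n·τ_n − τ_data·x̄)/τ₀ = (-0.0215·0.193847 − 0.154321·1.1) / 0.039526 = -0.173921/0.039526 ≈ -4.4.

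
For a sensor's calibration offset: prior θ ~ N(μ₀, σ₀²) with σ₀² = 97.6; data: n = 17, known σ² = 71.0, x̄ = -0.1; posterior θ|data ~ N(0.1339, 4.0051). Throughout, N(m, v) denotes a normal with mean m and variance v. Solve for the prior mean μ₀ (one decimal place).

With known observation variance, the Normal–Normal posterior has precision τ_n = τ₀ + n/σ² and mean μ_n = (τ₀μ₀ + (n/σ²)x̄)/τ_n.
Here τ₀ = 1/97.6 = 0.010246 and τ_data = 17/71.0 = 0.239437, so τ_n = 0.249683.
Rearranging for μ₀: μ₀ = (μ_n·τ_n − τ_data·x̄)/τ₀ = (0.1339·0.249683 − 0.239437·-0.1) / 0.010246 = 0.057376/0.010246 ≈ 5.6.

μ₀ = 5.6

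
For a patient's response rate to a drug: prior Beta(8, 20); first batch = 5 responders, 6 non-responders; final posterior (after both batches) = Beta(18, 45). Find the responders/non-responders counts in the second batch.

5 responders and 19 non-responders

Because Beta–binomial updating is additive in the counts, the combined data contributed (α_post−α_prior, β_post−β_prior) successes and failures.
Total across both batches: 18−8=10 responders, 45−20=25 non-responders.
Subtract the first batch: 10−5=5 responders and 25−6=19 non-responders.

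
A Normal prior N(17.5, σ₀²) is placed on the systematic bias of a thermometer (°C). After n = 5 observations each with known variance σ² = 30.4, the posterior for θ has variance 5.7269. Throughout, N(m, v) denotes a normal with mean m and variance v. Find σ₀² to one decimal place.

Posterior precision equals prior precision plus data precision: 1/σ_n² = 1/σ₀² + n/σ².
So 1/σ₀² = 1/5.7269 − 5/30.4 = 0.174615 − 0.164474 = 0.010141.
Hence σ₀² = 1/0.010141 ≈ 98.6.

σ₀² = 98.6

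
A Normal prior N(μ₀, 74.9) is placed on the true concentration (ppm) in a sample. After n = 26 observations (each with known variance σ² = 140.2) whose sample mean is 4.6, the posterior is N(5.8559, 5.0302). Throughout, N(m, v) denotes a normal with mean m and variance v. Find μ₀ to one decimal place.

μ₀ = 23.3

The posterior mean is a precision-weighted average: μ_n = (τ₀μ₀ + τ_data·x̄)/(τ₀+τ_data), with τ₀=1/σ₀² and τ_data=n/σ².
Here τ₀ = 1/74.9 = 0.013351 and τ_data = 26/140.2 = 0.185449, so τ_n = 0.198800.
Rearranging for μ₀: μ₀ = (μ_n·τ_n − τ_data·x̄)/τ₀ = (5.8559·0.198800 − 0.185449·4.6) / 0.013351 = 0.311088/0.013351 ≈ 23.3.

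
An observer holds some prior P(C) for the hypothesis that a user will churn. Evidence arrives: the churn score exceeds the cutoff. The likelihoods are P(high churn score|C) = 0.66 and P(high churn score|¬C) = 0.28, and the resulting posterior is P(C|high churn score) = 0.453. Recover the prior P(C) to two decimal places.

P(C) = 0.26

In odds form, posterior odds = prior odds × likelihood ratio, so prior odds = posterior odds ÷ LR.
Posterior odds = 0.453/(1−0.453) = 0.8282. LR = 0.66/0.28 = 2.3571.
Prior odds = 0.8282/2.3571 = 0.3514, so P(C) = 0.3514/(1+0.3514) ≈ 0.26.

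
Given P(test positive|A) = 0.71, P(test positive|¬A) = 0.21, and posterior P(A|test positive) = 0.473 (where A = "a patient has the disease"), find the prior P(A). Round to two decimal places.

In odds form, posterior odds = prior odds × likelihood ratio, so prior odds = posterior odds ÷ LR.
Posterior odds = 0.473/(1−0.473) = 0.8975. LR = 0.71/0.21 = 3.3810.
Prior odds = 0.8975/3.3810 = 0.2655, so P(A) = 0.2655/(1+0.2655) ≈ 0.21.

P(A) = 0.21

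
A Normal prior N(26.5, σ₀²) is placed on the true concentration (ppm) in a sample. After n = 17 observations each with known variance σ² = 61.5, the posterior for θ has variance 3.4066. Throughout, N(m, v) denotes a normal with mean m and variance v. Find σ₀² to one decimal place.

σ₀² = 58.4

For the Normal–Normal model with known σ², precisions add: τ_n = τ₀ + n/σ².
So 1/σ₀² = 1/3.4066 − 17/61.5 = 0.293548 − 0.276423 = 0.017125.
Hence σ₀² = 1/0.017125 ≈ 58.4.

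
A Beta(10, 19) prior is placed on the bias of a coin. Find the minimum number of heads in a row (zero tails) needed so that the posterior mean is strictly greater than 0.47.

k = 7

After k heads and 0 tails the posterior is Beta(10+k, 19), with mean (10+k)/(10+19+k).
Set (10+k)/(29+k) > 0.47 and solve: k > (0.47·29 − 10)/(1 − 0.47) = 6.849.
The smallest integer exceeding 6.849 is 7, and checking k=7: (17)/(36) = 0.4722 > 0.47.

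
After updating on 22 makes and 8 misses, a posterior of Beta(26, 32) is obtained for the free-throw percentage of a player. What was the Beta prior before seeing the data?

Beta(4, 24)

Under Beta–binomial conjugacy the posterior parameters are (a+s, b+f).
Subtract the data counts: 26−22=4, 32−8=24.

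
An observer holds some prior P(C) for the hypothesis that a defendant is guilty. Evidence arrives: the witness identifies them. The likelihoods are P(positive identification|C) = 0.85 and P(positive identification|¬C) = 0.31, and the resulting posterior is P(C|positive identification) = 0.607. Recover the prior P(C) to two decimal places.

P(C) = 0.36

Bayes' rule in odds form gives O(C|E) = O(C)·[P(E|C)/P(E|¬C)], hence O(C) = O(C|E)/LR.
Posterior odds = 0.607/(1−0.607) = 1.5445. LR = 0.85/0.31 = 2.7419.
Prior odds = 1.5445/2.7419 = 0.5633, so P(C) = 0.5633/(1+0.5633) ≈ 0.36.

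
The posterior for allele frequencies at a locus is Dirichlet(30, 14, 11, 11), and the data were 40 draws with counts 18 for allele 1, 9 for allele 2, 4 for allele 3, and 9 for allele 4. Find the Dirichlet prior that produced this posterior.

For a Dirichlet(α) prior with multinomial counts c, the posterior is Dirichlet(α + c) componentwise.
Subtract each count from the matching posterior parameter: 30−18=12, 14−9=5, 11−4=7, 11−9=2.

Dirichlet(12, 5, 7, 2)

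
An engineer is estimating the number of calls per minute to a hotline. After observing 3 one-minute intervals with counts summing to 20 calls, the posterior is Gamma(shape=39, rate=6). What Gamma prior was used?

Gamma(shape=19, rate=3)

Gamma–Poisson conjugacy: posterior shape = α + Σxᵢ, posterior rate = β + n.
So α = 39 − 20 = 19 and β = 6 − 3 = 3.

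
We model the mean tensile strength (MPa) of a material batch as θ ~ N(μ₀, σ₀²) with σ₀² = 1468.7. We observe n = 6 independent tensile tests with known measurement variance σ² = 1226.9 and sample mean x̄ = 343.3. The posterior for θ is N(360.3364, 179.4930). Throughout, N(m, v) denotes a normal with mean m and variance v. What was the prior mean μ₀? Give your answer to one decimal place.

With known observation variance, the Normal–Normal posterior has precision τ_n = τ₀ + n/σ² and mean μ_n = (τ₀μ₀ + (n/σ²)x̄)/τ_n.
Here τ₀ = 1/1468.7 = 0.000681 and τ_data = 6/1226.9 = 0.004890, so τ_n = 0.005571.
Rearranging for μ₀: μ₀ = (μ_n·τ_n − τ_data·x̄)/τ₀ = (360.3364·0.005571 − 0.004890·343.3) / 0.000681 = 0.328697/0.000681 ≈ 482.7.

μ₀ = 482.7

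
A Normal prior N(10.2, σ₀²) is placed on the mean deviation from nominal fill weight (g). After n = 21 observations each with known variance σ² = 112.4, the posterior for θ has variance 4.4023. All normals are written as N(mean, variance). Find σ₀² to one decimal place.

σ₀² = 24.8

For the Normal–Normal model with known σ², precisions add: τ_n = τ₀ + n/σ².
So 1/σ₀² = 1/4.4023 − 21/112.4 = 0.227154 − 0.186833 = 0.040321.
Hence σ₀² = 1/0.040321 ≈ 24.8.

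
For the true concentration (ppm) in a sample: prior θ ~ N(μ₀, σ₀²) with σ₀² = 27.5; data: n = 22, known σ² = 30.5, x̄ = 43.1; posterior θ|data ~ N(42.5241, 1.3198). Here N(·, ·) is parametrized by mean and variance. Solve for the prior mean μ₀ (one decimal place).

μ₀ = 31.1

The posterior mean is a precision-weighted average: μ_n = (τ₀μ₀ + τ_data·x̄)/(τ₀+τ_data), with τ₀=1/σ₀² and τ_data=n/σ².
Here τ₀ = 1/27.5 = 0.036364 and τ_data = 22/30.5 = 0.721311, so τ_n = 0.757675.
Rearranging for μ₀: μ₀ = (μ_n·τ_n − τ_data·x̄)/τ₀ = (42.5241·0.757675 − 0.721311·43.1) / 0.036364 = 1.130943/0.036364 ≈ 31.1.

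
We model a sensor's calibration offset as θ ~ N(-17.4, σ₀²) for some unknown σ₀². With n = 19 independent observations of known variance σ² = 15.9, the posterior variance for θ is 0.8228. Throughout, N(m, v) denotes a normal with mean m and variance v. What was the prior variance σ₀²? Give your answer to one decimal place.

Posterior precision equals prior precision plus data precision: 1/σ_n² = 1/σ₀² + n/σ².
So 1/σ₀² = 1/0.8228 − 19/15.9 = 1.215362 − 1.194969 = 0.020393.
Hence σ₀² = 1/0.020393 ≈ 49.0.

σ₀² = 49.0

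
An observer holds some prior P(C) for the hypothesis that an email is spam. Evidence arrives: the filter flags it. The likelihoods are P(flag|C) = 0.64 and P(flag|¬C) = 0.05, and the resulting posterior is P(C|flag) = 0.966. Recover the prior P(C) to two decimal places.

P(C) = 0.69

Bayes' rule in odds form gives O(C|E) = O(C)·[P(E|C)/P(E|¬C)], hence O(C) = O(C|E)/LR.
Posterior odds = 0.966/(1−0.966) = 28.4118. LR = 0.64/0.05 = 12.8000.
Prior odds = 28.4118/12.8000 = 2.2197, so P(C) = 2.2197/(1+2.2197) ≈ 0.69.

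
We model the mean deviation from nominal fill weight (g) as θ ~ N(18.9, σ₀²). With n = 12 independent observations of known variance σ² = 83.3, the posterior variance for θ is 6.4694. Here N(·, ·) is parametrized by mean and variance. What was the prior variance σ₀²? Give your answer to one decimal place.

Posterior precision equals prior precision plus data precision: 1/σ_n² = 1/σ₀² + n/σ².
So 1/σ₀² = 1/6.4694 − 12/83.3 = 0.154574 − 0.144058 = 0.010516.
Hence σ₀² = 1/0.010516 ≈ 95.1.

σ₀² = 95.1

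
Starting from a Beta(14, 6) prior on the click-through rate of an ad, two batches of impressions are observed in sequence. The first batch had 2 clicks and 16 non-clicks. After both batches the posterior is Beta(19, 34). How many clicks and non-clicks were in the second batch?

Because Beta–binomial updating is additive in the counts, the combined data contributed (α_post−α_prior, β_post−β_prior) successes and failures.
Total across both batches: 19−14=5 clicks, 34−6=28 non-clicks.
Subtract the first batch: 5−2=3 clicks and 28−16=12 non-clicks.

3 clicks and 12 non-clicks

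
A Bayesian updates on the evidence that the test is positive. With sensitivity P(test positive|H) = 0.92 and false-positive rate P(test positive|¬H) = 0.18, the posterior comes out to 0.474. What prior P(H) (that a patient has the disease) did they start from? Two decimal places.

In odds form, posterior odds = prior odds × likelihood ratio, so prior odds = posterior odds ÷ LR.
Posterior odds = 0.474/(1−0.474) = 0.9011. LR = 0.92/0.18 = 5.1111.
Prior odds = 0.9011/5.1111 = 0.1763, so P(H) = 0.1763/(1+0.1763) ≈ 0.15.

P(H) = 0.15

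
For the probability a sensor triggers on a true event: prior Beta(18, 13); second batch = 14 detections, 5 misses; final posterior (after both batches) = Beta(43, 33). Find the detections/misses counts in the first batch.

Because Beta–binomial updating is additive in the counts, the combined data contributed (α_post−α_prior, β_post−β_prior) successes and failures.
Total across both batches: 43−18=25 detections, 33−13=20 misses.
Subtract the second batch: 25−14=11 detections and 20−5=15 misses.

11 detections and 15 misses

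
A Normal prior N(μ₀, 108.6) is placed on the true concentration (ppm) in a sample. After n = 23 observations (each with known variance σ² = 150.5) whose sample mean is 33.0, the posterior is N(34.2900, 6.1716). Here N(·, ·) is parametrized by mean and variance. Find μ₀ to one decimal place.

μ₀ = 55.7

The posterior mean is a precision-weighted average: μ_n = (τ₀μ₀ + τ_data·x̄)/(τ₀+τ_data), with τ₀=1/σ₀² and τ_data=n/σ².
Here τ₀ = 1/108.6 = 0.009208 and τ_data = 23/150.5 = 0.152824, so τ_n = 0.162032.
Rearranging for μ₀: μ₀ = (μ_n·τ_n − τ_data·x̄)/τ₀ = (34.2900·0.162032 − 0.152824·33.0) / 0.009208 = 0.512885/0.009208 ≈ 55.7.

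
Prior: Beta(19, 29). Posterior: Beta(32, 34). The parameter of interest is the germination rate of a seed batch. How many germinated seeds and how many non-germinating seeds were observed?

13 germinated seeds and 5 non-germinating seeds

A Beta(a, b) prior with s successes and f failures in binomial data gives a Beta(a+s, b+f) posterior.
So s = 32 − 19 = 13 and f = 34 − 29 = 5.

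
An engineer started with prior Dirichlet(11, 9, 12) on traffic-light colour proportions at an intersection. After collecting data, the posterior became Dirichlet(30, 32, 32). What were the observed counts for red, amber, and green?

counts (19, 23, 20)

For a Dirichlet(α) prior with multinomial counts c, the posterior is Dirichlet(α + c) componentwise.
Counts are posterior − prior componentwise: 30−11=19, 32−9=23, 32−12=20.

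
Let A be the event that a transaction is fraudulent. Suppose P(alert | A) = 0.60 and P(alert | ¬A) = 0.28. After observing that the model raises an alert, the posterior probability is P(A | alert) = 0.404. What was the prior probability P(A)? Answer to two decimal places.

In odds form, posterior odds = prior odds × likelihood ratio, so prior odds = posterior odds ÷ LR.
Posterior odds = 0.404/(1−0.404) = 0.6779. LR = 0.60/0.28 = 2.1429.
Prior odds = 0.6779/2.1429 = 0.3163, so P(A) = 0.3163/(1+0.3163) ≈ 0.24.

P(A) = 0.24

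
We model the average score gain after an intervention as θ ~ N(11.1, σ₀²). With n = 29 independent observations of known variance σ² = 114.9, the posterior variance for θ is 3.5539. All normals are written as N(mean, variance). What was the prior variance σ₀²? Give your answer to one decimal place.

For the Normal–Normal model with known σ², precisions add: τ_n = τ₀ + n/σ².
So 1/σ₀² = 1/3.5539 − 29/114.9 = 0.281381 − 0.252393 = 0.028988.
Hence σ₀² = 1/0.028988 ≈ 34.5.

σ₀² = 34.5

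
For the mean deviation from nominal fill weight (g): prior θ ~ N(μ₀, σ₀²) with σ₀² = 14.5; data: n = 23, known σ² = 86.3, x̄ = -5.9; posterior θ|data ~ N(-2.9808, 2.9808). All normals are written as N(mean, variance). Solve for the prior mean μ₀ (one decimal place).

With known observation variance, the Normal–Normal posterior has precision τ_n = τ₀ + n/σ² and mean μ_n = (τ₀μ₀ + (n/σ²)x̄)/τ_n.
Here τ₀ = 1/14.5 = 0.068966 and τ_data = 23/86.3 = 0.266512, so τ_n = 0.335478.
Rearranging for μ₀: μ₀ = (μ_n·τ_n − τ_data·x̄)/τ₀ = (-2.9808·0.335478 − 0.266512·-5.9) / 0.068966 = 0.572428/0.068966 ≈ 8.3.

μ₀ = 8.3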